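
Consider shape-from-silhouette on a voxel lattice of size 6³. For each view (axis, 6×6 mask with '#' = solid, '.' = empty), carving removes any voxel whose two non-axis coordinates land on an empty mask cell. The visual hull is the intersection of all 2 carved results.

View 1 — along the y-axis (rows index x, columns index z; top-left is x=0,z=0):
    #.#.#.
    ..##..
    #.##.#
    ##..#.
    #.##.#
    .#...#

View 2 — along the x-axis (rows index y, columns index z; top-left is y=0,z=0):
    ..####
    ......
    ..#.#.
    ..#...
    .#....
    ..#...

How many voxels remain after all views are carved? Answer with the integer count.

before carving: 216 voxels (6×6×6)
  1. axis=1 (XZ plane), |mask|=18  ⇒  voxels=108
  2. axis=0 (YZ plane), |mask|=9  ⇒  voxels=28

remaining voxels: 28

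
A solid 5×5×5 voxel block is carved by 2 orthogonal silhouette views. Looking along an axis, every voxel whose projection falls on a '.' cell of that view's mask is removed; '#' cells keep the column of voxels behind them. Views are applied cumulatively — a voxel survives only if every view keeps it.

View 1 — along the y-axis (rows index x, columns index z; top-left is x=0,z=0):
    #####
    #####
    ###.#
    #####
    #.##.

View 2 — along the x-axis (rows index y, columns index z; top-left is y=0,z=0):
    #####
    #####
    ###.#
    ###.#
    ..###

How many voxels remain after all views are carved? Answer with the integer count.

voxel count = 93

start: 5×5×5 = 125 voxels
[1] y-view keeps 22 columns → grid now 110
[2] x-view keeps 21 columns → grid now 93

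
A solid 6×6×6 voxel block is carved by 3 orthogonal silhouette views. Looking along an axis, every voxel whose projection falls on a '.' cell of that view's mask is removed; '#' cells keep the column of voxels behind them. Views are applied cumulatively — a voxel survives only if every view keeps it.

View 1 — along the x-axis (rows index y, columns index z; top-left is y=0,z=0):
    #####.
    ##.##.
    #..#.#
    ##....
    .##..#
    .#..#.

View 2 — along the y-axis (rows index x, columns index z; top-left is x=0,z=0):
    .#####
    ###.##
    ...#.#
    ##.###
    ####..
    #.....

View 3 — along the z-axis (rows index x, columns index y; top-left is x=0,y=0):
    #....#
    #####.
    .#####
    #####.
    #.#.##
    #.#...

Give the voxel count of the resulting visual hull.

start: 6×6×6 = 216 voxels
  1. axis=0 (YZ plane), |mask|=19  ⇒  voxels=114
  2. axis=1 (XZ plane), |mask|=22  ⇒  voxels=71
  3. axis=2 (XY plane), |mask|=23  ⇒  voxels=50

|visual hull| = 50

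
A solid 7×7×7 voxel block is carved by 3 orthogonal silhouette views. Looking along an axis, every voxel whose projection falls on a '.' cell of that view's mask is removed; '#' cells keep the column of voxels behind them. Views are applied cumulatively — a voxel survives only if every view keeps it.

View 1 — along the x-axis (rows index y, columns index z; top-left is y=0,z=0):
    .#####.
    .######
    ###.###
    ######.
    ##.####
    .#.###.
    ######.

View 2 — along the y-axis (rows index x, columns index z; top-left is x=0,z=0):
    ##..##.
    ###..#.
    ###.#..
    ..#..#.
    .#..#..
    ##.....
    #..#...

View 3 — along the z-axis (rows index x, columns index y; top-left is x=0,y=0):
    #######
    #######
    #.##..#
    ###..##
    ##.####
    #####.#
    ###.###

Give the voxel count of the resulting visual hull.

full grid |V| = 343
V1 x: intersect with YZ mask (39 set) -- 273 left
V2 y: intersect with XZ mask (20 set) -- 118 left
V3 z: intersect with XY mask (41 set) -- 102 left

remaining voxels: 102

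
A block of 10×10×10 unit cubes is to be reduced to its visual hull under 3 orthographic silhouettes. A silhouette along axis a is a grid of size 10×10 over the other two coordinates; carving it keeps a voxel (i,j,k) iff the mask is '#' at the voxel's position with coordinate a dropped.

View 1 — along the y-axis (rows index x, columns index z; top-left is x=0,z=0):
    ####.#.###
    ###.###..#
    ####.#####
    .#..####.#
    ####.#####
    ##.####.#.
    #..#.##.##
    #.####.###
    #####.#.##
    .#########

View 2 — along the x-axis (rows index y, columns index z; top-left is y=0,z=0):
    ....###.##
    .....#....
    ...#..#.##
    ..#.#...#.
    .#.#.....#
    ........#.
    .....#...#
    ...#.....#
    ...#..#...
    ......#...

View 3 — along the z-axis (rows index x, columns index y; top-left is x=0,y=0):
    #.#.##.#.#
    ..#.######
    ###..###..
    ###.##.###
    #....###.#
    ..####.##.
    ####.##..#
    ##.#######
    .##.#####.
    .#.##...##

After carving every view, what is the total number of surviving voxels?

start: 10×10×10 = 1000 voxels
step 1: project along y, AND mask (77/100) → |grid| = 770
step 2: project along x, AND mask (24/100) → |grid| = 195
step 3: project along z, AND mask (66/100) → |grid| = 121

voxel count = 121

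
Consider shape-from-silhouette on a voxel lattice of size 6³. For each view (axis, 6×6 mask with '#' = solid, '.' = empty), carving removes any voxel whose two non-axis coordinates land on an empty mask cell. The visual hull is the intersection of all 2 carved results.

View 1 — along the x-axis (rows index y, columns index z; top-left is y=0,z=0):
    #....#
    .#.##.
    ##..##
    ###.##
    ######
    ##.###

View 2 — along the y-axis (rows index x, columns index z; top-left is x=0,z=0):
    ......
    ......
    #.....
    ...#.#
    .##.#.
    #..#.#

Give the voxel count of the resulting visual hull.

full grid |V| = 216
step 1: project along x, AND mask (25/36) → |grid| = 150
step 2: project along y, AND mask (9/36) → |grid| = 38

remaining voxels: 38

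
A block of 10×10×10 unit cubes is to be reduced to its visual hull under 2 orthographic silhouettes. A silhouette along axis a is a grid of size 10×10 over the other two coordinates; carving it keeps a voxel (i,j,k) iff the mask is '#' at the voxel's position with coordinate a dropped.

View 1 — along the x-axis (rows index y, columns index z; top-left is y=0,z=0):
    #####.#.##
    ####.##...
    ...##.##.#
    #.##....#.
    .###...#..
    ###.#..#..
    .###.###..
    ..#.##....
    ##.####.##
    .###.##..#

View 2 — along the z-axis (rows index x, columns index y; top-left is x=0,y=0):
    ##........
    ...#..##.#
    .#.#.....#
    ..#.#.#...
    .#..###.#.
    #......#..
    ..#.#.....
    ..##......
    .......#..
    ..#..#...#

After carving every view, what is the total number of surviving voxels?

full grid |V| = 1000
[1] x-view keeps 55 columns → grid now 550
[2] z-view keeps 27 columns → grid now 141

141 voxels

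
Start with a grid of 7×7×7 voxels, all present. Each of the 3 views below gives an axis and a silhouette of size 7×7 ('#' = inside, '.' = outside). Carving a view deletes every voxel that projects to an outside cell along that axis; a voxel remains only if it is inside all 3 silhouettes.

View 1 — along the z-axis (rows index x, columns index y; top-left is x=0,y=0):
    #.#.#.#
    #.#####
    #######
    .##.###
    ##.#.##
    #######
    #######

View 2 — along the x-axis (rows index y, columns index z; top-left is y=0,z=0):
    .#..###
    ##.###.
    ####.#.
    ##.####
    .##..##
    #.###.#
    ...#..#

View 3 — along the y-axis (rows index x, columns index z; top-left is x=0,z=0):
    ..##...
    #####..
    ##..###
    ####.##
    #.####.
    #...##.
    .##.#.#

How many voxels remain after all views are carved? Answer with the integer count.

full grid |V| = 343
V1 z: intersect with XY mask (41 set) -- 287 left
V2 x: intersect with YZ mask (31 set) -- 177 left
V3 y: intersect with XZ mask (30 set) -- 108 left

remaining voxels: 108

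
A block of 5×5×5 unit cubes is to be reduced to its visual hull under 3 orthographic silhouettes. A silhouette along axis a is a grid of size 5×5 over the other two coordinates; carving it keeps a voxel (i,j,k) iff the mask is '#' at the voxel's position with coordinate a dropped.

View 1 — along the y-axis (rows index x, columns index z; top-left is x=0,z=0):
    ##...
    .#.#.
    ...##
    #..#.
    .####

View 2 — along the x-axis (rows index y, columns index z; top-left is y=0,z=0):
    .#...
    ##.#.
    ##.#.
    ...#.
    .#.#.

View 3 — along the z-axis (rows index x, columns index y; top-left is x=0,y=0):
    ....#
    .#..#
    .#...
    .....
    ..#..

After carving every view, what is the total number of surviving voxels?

remaining voxels: 8

initial block: 5^3 = 125
after view 1 [y-axis, 12 of 25 cells solid] → remaining = 60
after view 2 [x-axis, 10 of 25 cells solid] → remaining = 32
after view 3 [z-axis, 5 of 25 cells solid] → remaining = 8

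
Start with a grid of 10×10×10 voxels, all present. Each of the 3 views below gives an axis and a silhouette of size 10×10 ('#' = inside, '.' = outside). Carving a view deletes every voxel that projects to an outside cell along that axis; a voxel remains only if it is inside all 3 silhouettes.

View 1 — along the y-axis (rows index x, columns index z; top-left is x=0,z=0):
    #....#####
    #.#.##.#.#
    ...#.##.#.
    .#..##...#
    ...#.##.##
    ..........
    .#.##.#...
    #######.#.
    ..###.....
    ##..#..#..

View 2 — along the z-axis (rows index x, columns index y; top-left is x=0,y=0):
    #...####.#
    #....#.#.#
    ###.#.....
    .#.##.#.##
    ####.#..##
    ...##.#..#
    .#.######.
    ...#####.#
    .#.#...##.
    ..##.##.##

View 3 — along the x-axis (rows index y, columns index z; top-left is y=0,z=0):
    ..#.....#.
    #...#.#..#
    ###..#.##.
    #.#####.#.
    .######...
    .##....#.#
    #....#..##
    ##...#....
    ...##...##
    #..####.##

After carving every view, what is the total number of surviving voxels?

remaining voxels: 122

start: 10×10×10 = 1000 voxels
carve view 1 (along y, XZ-mask fill 44/100): 440 voxels remain
carve view 2 (along z, XY-mask fill 54/100): 247 voxels remain
carve view 3 (along x, YZ-mask fill 47/100): 122 voxels remain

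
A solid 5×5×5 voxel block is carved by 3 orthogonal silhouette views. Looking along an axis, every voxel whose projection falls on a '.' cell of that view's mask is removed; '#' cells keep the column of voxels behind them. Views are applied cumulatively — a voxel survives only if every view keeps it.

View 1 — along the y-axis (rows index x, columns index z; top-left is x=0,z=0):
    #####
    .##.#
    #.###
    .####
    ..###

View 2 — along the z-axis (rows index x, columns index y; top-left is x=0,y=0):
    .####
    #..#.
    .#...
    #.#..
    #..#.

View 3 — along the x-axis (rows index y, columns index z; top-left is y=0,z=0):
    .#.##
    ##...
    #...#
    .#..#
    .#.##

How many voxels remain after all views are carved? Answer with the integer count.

initial block: 5^3 = 125
  1. axis=1 (XZ plane), |mask|=19  ⇒  voxels=95
  2. axis=2 (XY plane), |mask|=11  ⇒  voxels=44
  3. axis=0 (YZ plane), |mask|=12  ⇒  voxels=21

|visual hull| = 21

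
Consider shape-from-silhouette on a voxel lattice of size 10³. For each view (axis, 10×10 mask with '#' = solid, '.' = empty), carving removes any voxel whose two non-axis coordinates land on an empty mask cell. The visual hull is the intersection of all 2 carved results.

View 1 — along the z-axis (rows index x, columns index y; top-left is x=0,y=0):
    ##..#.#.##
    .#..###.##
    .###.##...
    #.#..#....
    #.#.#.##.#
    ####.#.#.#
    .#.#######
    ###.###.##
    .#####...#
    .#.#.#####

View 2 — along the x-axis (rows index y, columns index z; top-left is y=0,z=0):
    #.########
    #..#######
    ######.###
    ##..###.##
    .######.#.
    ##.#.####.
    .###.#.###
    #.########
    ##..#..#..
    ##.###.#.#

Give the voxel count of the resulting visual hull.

full grid |V| = 1000
carve view 1 (along z, XY-mask fill 62/100): 620 voxels remain
carve view 2 (along x, YZ-mask fill 74/100): 457 voxels remain

457 voxels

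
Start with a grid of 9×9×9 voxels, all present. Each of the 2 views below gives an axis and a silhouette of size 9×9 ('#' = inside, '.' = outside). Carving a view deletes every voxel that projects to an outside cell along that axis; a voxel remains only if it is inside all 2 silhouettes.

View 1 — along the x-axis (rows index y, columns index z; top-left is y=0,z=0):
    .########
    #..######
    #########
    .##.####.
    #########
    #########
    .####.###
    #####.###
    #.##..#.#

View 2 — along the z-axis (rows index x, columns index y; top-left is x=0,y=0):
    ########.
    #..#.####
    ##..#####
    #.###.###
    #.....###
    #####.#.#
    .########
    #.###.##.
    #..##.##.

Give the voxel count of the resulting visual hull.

remaining voxels: 435

start: 9×9×9 = 729 voxels
after view 1 [x-axis, 68 of 81 cells solid] → remaining = 612
after view 2 [z-axis, 58 of 81 cells solid] → remaining = 435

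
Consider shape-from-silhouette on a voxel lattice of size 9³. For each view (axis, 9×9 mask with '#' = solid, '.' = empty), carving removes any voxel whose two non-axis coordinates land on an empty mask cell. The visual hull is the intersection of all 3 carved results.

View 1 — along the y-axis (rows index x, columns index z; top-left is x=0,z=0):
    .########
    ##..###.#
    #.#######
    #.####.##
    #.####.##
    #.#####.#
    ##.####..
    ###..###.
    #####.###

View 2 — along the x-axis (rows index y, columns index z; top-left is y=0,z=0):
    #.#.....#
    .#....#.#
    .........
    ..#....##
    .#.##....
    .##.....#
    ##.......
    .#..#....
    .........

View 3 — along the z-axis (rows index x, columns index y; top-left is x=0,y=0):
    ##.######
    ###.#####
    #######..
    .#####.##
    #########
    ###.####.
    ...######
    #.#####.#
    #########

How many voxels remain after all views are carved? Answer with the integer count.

start: 9×9×9 = 729 voxels
[1] y-view keeps 63 columns → grid now 567
[2] x-view keeps 19 columns → grid now 126
[3] z-view keeps 68 columns → grid now 112

voxel count = 112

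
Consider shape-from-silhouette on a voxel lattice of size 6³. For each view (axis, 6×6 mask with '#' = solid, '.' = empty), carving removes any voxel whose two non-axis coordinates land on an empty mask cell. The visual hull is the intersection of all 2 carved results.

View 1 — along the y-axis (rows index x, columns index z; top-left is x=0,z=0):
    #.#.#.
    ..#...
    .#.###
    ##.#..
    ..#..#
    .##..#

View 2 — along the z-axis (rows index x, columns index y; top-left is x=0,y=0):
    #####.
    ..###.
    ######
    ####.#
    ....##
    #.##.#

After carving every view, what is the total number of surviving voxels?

start: 6×6×6 = 216 voxels
V1 y: intersect with XZ mask (16 set) -- 96 left
V2 z: intersect with XY mask (25 set) -- 73 left

73 voxels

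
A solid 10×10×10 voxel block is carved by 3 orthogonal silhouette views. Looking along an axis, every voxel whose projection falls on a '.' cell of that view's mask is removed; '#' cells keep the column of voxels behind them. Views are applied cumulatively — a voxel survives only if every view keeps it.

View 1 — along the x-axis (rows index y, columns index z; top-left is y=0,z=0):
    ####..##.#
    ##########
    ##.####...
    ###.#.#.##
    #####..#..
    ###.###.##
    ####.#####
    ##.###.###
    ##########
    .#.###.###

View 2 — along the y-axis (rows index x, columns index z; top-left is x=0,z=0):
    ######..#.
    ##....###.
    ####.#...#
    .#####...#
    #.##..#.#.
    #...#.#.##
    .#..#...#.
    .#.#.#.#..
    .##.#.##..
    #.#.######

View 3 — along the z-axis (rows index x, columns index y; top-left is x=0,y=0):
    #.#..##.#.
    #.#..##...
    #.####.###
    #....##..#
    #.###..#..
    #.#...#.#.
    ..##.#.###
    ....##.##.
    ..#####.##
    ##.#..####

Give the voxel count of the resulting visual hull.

start: 10×10×10 = 1000 voxels
step 1: project along x, AND mask (78/100) → |grid| = 780
step 2: project along y, AND mask (54/100) → |grid| = 426
step 3: project along z, AND mask (54/100) → |grid| = 234

remaining voxels: 234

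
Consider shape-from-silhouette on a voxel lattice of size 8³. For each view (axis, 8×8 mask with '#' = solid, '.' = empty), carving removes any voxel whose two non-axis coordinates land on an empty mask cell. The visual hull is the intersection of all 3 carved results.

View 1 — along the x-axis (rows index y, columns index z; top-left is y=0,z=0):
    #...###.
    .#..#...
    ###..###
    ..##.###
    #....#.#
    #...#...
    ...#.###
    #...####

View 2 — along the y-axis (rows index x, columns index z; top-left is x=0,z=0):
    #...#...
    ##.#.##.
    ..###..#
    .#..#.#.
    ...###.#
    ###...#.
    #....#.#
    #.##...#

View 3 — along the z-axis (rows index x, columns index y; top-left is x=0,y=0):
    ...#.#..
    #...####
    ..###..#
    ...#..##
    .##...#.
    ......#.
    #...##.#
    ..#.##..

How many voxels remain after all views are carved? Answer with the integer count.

full grid |V| = 512
V1 x: intersect with YZ mask (31 set) -- 248 left
V2 y: intersect with XZ mask (29 set) -- 114 left
V3 z: intersect with XY mask (25 set) -- 48 left

voxel count = 48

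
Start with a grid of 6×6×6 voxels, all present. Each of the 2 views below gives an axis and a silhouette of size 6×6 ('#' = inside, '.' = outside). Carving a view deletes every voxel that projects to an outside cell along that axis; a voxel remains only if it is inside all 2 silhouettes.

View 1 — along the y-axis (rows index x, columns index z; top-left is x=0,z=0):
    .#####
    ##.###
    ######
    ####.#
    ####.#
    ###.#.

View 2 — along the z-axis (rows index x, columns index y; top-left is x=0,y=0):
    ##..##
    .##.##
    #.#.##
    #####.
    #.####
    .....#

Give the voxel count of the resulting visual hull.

start: 6×6×6 = 216 voxels
  1. axis=1 (XZ plane), |mask|=30  ⇒  voxels=180
  2. axis=2 (XY plane), |mask|=23  ⇒  voxels=118

voxel count = 118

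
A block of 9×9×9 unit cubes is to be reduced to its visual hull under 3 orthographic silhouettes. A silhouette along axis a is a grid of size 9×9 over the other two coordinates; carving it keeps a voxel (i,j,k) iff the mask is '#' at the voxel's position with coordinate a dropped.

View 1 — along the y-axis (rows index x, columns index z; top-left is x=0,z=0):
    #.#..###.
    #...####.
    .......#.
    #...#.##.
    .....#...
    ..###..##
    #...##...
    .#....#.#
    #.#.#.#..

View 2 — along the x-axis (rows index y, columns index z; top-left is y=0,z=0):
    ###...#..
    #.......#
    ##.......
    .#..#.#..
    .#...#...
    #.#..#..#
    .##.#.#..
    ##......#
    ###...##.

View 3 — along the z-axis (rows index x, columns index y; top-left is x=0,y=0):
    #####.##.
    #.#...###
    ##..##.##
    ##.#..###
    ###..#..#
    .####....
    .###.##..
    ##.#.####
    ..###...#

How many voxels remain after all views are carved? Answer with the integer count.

remaining voxels: 58

before carving: 729 voxels (9×9×9)
  1. axis=1 (XZ plane), |mask|=31  ⇒  voxels=279
  2. axis=0 (YZ plane), |mask|=29  ⇒  voxels=98
  3. axis=2 (XY plane), |mask|=49  ⇒  voxels=58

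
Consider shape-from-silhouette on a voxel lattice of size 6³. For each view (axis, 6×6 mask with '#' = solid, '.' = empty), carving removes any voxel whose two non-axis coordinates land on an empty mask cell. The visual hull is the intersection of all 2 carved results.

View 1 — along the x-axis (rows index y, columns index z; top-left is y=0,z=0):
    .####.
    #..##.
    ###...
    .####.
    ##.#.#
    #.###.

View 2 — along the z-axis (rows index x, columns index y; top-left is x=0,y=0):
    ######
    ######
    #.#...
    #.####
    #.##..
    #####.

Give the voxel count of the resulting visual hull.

voxel count = 99

start: 6×6×6 = 216 voxels
V1 x: intersect with YZ mask (22 set) -- 132 left
V2 z: intersect with XY mask (27 set) -- 99 left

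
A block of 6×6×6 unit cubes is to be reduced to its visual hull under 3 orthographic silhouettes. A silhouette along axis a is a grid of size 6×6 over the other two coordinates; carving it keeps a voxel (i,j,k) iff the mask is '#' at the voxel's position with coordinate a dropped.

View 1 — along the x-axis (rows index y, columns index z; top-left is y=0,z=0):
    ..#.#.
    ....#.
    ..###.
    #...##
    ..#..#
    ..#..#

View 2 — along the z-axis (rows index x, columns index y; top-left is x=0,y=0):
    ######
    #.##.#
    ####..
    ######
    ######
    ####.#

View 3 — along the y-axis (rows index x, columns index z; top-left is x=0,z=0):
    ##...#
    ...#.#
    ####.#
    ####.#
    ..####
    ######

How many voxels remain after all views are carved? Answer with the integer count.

initial block: 6^3 = 216
carve view 1 (along x, YZ-mask fill 13/36): 78 voxels remain
carve view 2 (along z, XY-mask fill 31/36): 69 voxels remain
carve view 3 (along y, XZ-mask fill 25/36): 44 voxels remain

|visual hull| = 44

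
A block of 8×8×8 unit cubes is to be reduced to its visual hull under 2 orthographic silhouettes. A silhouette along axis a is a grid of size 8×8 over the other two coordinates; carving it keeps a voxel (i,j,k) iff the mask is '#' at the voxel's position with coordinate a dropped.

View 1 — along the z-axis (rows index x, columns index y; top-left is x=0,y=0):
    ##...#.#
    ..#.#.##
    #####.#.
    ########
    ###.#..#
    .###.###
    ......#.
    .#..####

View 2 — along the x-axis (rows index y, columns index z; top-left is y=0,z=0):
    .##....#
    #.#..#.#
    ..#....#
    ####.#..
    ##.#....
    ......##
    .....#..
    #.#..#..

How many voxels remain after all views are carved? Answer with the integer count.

initial block: 8^3 = 512
step 1: project along z, AND mask (39/64) → |grid| = 312
step 2: project along x, AND mask (23/64) → |grid| = 108

remaining voxels: 108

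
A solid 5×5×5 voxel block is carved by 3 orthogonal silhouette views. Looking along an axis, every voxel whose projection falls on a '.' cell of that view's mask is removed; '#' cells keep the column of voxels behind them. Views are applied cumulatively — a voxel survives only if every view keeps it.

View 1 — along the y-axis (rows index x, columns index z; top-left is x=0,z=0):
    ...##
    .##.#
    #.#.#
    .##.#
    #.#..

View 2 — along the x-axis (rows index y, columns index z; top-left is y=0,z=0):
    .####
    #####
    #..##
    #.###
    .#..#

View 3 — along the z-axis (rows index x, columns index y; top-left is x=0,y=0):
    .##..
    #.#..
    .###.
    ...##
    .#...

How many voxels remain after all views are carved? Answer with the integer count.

|visual hull| = 22

before carving: 125 voxels (5×5×5)
V1 y: intersect with XZ mask (13 set) -- 65 left
V2 x: intersect with YZ mask (18 set) -- 48 left
V3 z: intersect with XY mask (10 set) -- 22 left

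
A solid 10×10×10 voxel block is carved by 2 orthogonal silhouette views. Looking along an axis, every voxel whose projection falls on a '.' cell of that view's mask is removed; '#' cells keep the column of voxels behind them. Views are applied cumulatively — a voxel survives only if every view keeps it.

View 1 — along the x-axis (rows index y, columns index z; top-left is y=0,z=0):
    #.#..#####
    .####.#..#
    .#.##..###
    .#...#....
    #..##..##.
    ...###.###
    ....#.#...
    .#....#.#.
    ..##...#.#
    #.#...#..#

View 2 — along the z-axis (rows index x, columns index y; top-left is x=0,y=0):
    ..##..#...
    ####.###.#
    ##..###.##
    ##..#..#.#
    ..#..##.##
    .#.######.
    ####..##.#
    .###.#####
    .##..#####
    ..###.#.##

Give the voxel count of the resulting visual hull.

before carving: 1000 voxels (10×10×10)
step 1: project along x, AND mask (45/100) → |grid| = 450
step 2: project along z, AND mask (63/100) → |grid| = 272

remaining voxels: 272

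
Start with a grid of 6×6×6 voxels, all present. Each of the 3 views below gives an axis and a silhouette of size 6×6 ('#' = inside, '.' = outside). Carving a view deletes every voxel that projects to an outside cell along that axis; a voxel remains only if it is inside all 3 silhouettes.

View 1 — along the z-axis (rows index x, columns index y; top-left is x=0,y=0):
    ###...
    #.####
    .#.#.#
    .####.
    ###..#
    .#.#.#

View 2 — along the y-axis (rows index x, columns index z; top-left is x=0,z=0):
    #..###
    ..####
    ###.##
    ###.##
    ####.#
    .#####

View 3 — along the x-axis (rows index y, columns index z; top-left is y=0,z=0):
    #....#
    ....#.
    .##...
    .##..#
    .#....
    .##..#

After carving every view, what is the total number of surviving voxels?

start: 6×6×6 = 216 voxels
V1 z: intersect with XY mask (22 set) -- 132 left
V2 y: intersect with XZ mask (28 set) -- 102 left
V3 x: intersect with YZ mask (12 set) -- 37 left

|visual hull| = 37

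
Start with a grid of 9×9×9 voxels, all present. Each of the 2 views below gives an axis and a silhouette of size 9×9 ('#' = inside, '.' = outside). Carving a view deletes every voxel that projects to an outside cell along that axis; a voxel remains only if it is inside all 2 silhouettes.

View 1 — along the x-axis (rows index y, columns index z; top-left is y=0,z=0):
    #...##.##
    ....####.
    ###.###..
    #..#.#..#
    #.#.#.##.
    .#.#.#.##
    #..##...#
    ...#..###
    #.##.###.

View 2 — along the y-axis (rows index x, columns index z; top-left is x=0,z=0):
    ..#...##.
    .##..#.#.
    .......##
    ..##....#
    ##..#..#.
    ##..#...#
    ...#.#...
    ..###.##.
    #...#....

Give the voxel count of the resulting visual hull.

initial block: 9^3 = 729
V1 x: intersect with YZ mask (43 set) -- 387 left
V2 y: intersect with XZ mask (29 set) -- 138 left

|visual hull| = 138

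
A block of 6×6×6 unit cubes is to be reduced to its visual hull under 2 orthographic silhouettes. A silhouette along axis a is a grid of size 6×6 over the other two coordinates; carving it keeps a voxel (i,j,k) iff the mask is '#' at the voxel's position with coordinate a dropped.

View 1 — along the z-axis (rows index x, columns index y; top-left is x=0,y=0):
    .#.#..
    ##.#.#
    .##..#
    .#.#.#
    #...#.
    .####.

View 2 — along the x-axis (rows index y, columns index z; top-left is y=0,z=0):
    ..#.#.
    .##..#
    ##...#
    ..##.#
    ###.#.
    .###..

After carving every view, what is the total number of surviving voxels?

voxel count = 54

before carving: 216 voxels (6×6×6)
[1] z-view keeps 18 columns → grid now 108
[2] x-view keeps 18 columns → grid now 54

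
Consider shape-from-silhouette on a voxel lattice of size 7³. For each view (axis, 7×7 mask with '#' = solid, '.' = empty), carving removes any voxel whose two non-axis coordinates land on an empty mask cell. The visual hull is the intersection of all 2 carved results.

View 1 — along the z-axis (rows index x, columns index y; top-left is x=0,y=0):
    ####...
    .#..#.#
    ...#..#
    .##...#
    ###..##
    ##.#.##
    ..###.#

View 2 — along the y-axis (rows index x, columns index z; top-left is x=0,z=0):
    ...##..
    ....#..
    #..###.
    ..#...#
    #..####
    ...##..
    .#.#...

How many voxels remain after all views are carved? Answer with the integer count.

remaining voxels: 68

before carving: 343 voxels (7×7×7)
  1. axis=2 (XY plane), |mask|=26  ⇒  voxels=182
  2. axis=1 (XZ plane), |mask|=18  ⇒  voxels=68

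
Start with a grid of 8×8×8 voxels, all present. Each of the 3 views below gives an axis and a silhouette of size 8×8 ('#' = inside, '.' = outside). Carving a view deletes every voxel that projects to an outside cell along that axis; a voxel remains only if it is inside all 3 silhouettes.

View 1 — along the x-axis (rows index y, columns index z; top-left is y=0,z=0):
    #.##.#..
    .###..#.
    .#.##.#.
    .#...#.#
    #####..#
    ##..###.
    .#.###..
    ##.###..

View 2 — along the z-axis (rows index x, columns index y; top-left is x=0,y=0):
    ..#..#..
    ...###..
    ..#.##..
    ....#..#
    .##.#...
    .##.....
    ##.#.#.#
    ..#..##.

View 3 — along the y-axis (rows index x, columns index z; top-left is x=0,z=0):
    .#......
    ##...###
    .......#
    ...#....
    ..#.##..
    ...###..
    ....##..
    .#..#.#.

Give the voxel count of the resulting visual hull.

voxel count = 36

full grid |V| = 512
step 1: project along x, AND mask (35/64) → |grid| = 280
step 2: project along z, AND mask (23/64) → |grid| = 105
step 3: project along y, AND mask (19/64) → |grid| = 36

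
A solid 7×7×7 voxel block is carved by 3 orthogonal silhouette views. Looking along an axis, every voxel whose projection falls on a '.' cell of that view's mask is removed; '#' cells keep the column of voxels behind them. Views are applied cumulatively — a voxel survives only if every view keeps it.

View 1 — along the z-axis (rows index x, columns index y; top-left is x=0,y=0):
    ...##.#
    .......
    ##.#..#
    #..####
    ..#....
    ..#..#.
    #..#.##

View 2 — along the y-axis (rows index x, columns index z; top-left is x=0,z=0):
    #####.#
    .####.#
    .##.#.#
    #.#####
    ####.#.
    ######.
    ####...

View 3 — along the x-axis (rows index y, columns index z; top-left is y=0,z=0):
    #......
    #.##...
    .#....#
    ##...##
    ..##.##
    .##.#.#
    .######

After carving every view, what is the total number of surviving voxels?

|visual hull| = 47

before carving: 343 voxels (7×7×7)
carve view 1 (along z, XY-mask fill 19/49): 133 voxels remain
carve view 2 (along y, XZ-mask fill 36/49): 97 voxels remain
carve view 3 (along x, YZ-mask fill 24/49): 47 voxels remain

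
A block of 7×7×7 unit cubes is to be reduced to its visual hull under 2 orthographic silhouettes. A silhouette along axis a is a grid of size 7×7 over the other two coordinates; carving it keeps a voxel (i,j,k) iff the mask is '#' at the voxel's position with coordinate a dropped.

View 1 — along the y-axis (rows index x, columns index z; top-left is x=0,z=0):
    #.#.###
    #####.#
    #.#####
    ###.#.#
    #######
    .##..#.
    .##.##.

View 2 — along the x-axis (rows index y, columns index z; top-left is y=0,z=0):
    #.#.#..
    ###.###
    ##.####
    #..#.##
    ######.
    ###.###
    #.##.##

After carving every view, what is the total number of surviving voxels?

initial block: 7^3 = 343
V1 y: intersect with XZ mask (36 set) -- 252 left
V2 x: intersect with YZ mask (36 set) -- 187 left

remaining voxels: 187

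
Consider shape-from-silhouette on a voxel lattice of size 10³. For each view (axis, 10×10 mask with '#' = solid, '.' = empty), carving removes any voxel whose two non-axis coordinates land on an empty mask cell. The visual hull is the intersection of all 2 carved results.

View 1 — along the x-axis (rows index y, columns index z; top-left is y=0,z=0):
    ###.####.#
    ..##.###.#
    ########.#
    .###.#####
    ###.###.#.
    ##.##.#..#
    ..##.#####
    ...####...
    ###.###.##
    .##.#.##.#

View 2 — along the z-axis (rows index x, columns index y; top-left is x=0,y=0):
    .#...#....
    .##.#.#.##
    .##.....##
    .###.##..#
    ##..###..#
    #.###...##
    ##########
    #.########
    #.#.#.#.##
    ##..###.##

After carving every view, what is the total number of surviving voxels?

voxel count = 437

initial block: 10^3 = 1000
carve view 1 (along x, YZ-mask fill 69/100): 690 voxels remain
carve view 2 (along z, XY-mask fill 62/100): 437 voxels remain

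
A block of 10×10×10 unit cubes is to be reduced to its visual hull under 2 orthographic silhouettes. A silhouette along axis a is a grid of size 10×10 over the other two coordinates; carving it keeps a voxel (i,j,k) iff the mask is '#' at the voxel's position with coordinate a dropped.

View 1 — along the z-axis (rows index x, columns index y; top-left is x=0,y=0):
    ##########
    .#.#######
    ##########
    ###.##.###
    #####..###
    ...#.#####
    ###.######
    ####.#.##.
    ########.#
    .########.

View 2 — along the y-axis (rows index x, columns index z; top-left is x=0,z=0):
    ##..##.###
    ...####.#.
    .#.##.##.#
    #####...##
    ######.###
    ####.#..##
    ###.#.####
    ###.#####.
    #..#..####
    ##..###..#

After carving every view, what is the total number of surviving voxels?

full grid |V| = 1000
carve view 1 (along z, XY-mask fill 83/100): 830 voxels remain
carve view 2 (along y, XZ-mask fill 69/100): 570 voxels remain

570 voxels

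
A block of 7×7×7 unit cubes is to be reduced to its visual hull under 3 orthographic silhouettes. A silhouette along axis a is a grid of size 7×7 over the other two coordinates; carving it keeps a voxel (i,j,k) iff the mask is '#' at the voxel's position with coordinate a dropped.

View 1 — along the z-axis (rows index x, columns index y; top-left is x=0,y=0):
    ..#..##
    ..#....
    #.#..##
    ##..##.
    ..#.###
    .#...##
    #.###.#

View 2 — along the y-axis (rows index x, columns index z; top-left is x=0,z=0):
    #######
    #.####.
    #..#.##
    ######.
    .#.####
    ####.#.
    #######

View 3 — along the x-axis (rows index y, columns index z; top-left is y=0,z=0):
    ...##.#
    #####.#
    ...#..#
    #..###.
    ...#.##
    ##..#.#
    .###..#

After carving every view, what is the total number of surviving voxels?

|visual hull| = 67

initial block: 7^3 = 343
after view 1 [z-axis, 24 of 49 cells solid] → remaining = 168
after view 2 [y-axis, 39 of 49 cells solid] → remaining = 136
after view 3 [x-axis, 26 of 49 cells solid] → remaining = 67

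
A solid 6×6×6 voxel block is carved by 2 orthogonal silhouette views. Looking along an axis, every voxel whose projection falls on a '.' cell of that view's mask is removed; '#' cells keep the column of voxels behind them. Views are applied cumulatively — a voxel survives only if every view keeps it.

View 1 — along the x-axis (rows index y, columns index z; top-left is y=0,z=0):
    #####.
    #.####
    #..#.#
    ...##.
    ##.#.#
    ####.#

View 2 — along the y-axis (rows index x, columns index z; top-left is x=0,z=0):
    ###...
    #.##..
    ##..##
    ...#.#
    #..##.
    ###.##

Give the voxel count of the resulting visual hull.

|visual hull| = 82

full grid |V| = 216
step 1: project along x, AND mask (24/36) → |grid| = 144
step 2: project along y, AND mask (20/36) → |grid| = 82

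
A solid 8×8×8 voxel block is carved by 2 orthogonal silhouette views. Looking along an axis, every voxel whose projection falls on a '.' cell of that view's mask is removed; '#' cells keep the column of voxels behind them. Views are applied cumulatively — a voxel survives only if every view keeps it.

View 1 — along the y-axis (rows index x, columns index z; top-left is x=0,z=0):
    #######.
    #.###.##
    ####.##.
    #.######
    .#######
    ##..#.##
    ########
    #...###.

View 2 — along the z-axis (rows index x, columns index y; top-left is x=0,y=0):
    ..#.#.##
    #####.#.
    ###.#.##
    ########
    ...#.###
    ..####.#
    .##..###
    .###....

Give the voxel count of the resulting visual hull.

start: 8×8×8 = 512 voxels
[1] y-view keeps 50 columns → grid now 400
[2] z-view keeps 41 columns → grid now 261

remaining voxels: 261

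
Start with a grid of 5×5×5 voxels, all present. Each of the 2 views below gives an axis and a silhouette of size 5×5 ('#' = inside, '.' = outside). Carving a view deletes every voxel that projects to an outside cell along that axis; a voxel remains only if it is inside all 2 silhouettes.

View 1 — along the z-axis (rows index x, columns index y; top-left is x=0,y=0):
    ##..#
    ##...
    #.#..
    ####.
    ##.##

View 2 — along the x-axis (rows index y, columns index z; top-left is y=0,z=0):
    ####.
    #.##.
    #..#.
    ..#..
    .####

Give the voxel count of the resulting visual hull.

|visual hull| = 46

full grid |V| = 125
  1. axis=2 (XY plane), |mask|=15  ⇒  voxels=75
  2. axis=0 (YZ plane), |mask|=14  ⇒  voxels=46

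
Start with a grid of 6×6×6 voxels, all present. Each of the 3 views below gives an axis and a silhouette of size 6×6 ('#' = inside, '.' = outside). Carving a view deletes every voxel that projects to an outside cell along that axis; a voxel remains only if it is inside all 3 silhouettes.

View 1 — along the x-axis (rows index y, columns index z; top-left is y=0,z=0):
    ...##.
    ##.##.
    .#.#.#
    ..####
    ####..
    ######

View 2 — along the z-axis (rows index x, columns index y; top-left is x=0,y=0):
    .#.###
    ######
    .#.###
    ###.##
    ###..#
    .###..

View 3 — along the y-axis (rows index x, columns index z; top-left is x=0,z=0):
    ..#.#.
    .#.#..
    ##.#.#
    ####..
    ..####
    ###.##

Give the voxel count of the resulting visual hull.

60 voxels

start: 6×6×6 = 216 voxels
after view 1 [x-axis, 23 of 36 cells solid] → remaining = 138
after view 2 [z-axis, 26 of 36 cells solid] → remaining = 104
after view 3 [y-axis, 21 of 36 cells solid] → remaining = 60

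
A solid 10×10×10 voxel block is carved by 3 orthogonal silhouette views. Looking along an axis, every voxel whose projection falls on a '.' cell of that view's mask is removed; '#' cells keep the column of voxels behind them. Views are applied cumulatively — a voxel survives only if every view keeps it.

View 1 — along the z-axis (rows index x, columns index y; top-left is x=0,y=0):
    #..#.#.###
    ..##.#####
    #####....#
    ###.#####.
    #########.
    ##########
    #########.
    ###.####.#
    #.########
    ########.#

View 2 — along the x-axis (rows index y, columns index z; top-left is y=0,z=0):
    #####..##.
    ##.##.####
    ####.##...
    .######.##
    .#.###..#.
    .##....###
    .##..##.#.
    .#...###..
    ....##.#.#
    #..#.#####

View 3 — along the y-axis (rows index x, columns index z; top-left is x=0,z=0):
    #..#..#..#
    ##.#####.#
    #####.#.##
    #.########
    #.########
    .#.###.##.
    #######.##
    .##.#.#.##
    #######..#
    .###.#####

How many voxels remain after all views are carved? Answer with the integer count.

|visual hull| = 359

full grid |V| = 1000
after view 1 [z-axis, 81 of 100 cells solid] → remaining = 810
after view 2 [x-axis, 59 of 100 cells solid] → remaining = 475
after view 3 [y-axis, 75 of 100 cells solid] → remaining = 359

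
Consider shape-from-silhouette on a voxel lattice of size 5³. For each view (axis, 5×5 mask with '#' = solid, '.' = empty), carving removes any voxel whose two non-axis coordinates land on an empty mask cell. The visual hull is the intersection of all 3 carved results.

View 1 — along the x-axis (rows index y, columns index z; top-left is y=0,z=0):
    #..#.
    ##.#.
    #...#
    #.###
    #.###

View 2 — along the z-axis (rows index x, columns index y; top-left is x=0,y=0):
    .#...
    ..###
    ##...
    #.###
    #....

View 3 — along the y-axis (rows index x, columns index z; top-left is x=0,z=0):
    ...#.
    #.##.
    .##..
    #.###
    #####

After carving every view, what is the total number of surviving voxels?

voxel count = 23

full grid |V| = 125
carve view 1 (along x, YZ-mask fill 15/25): 75 voxels remain
carve view 2 (along z, XY-mask fill 11/25): 32 voxels remain
carve view 3 (along y, XZ-mask fill 15/25): 23 voxels remain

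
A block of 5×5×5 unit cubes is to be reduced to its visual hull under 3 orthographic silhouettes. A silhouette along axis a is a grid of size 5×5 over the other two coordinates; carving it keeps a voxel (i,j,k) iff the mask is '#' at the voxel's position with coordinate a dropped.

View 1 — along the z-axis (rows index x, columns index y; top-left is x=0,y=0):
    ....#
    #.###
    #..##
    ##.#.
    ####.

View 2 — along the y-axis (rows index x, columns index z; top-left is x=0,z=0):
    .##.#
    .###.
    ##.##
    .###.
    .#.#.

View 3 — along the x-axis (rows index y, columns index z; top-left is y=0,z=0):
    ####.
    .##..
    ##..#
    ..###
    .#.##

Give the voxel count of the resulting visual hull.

before carving: 125 voxels (5×5×5)
carve view 1 (along z, XY-mask fill 15/25): 75 voxels remain
carve view 2 (along y, XZ-mask fill 15/25): 44 voxels remain
carve view 3 (along x, YZ-mask fill 15/25): 30 voxels remain

30 voxels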